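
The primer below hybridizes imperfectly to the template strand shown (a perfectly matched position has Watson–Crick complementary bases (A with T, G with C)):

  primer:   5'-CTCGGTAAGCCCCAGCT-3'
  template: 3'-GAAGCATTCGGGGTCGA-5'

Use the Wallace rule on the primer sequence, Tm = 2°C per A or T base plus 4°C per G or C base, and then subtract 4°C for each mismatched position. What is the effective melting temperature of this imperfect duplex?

48°C

Primer base counts: A=3, T=3, G=4, C=7 → A+T=6, G+C=11
Perfect-match Tm = 2(6) + 4(11) = 12 + 44 = 56°C
Mismatches (positions where the bases are not complementary): 2 (at positions 3, 4)
Effective Tm = 56 − 2×4 = 56 − 8 = 48°C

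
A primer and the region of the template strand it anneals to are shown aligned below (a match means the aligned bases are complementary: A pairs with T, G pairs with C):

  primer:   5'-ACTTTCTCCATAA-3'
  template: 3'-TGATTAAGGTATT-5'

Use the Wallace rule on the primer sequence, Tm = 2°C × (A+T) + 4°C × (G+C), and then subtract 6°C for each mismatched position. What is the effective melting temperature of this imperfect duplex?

Primer base counts: A=4, T=5, G=0, C=4 → A+T=9, G+C=4
Perfect-match Tm = 2(9) + 4(4) = 18 + 16 = 34°C
Mismatches (positions where the bases are not complementary): 3 (at positions 4, 5, 6)
Effective Tm = 34 − 3×6 = 34 − 18 = 16°C

16°C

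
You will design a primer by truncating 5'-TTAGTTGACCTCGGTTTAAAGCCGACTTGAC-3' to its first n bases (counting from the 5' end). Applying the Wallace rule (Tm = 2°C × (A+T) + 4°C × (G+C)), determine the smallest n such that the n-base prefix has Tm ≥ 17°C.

First 6 bases: TTAGTT → Tm = 14°C (< 17°C)
First 7 bases: TTAGTTG → Tm = 18°C (≥ 17°C)
Since every base adds ≥2°C, Tm only increases with n, so the threshold is first crossed at n = 7.

n = 7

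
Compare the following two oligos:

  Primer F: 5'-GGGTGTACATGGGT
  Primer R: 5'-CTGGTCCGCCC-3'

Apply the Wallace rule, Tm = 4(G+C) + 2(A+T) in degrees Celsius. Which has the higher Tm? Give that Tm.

Primer F: A+T=6, G+C=8 → Tm = 2(6)+4(8) = 44°C
Primer R: A+T=2, G+C=9 → Tm = 2(2)+4(9) = 40°C
44°C vs 40°C → primer F is higher.

Primer F, 44°C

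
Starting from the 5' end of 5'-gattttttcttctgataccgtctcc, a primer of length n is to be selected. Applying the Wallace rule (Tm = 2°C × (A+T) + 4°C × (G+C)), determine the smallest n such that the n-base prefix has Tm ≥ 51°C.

First 19 bases: GATTTTTTCTTCTGATACC → Tm = 50°C (< 51°C)
First 20 bases: GATTTTTTCTTCTGATACCG → Tm = 54°C (≥ 51°C)
Since every base adds ≥2°C, Tm only increases with n, so the threshold is first crossed at n = 20.

n = 20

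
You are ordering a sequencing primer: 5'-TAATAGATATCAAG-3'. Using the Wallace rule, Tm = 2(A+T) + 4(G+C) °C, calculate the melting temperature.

34°C

C=1, G=2, T=4, A=7
So N_AT = 11 and N_GC = 3.
Tm = 2×11 + 4×3 = 34°C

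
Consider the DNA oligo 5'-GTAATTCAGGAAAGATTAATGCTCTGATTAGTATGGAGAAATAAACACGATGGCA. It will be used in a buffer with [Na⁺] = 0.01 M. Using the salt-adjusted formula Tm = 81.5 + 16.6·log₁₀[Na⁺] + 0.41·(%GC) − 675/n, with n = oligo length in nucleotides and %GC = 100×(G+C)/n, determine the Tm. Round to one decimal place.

50.2°C

Length n = 55. Counting bases: G=13, A=22, C=6, T=14
G+C = 19, so %GC = 19/55 × 100 = 34.545%
Salt term: 16.6 × (-2) = -33.2
GC term: 0.41 × 34.545 = 14.163; length term: −675/55 = −12.273
Tm = 81.5 + (-33.2) + 14.163 − 12.273 = 50.19 → 50.2°C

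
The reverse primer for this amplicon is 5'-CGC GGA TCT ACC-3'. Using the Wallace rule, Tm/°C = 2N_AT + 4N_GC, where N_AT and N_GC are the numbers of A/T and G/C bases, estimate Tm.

40°C

Scanning the sequence gives T=2, A=2, G=3, C=5.
So N_AT = 4 and N_GC = 8.
Tm = 4·8 + 2·4 = 32 + 8 = 40°C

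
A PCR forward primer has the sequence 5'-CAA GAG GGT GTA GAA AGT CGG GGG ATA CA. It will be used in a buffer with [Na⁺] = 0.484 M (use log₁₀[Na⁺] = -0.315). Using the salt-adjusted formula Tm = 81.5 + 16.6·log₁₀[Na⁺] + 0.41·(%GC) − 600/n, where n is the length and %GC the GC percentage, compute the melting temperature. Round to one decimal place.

Length n = 29. Counting bases: T=4, C=3, A=10, G=12
G+C = 15, so %GC = 15/29 × 100 = 51.724%
Salt term: 16.6 × (-0.315) = -5.229
GC term: 0.41 × 51.724 = 21.207; length term: −600/29 = −20.69
Tm = 81.5 + (-5.229) + 21.207 − 20.69 = 76.788 → 76.8°C

76.8°C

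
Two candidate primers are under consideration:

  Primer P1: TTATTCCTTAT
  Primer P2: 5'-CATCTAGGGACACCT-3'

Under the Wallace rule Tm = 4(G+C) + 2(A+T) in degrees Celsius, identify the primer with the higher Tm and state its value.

Primer P1: A+T=9, G+C=2 → Tm = 2(9)+4(2) = 26°C
Primer P2: A+T=7, G+C=8 → Tm = 2(7)+4(8) = 46°C
26°C vs 46°C → primer P2 is higher.

Primer P2, 46°C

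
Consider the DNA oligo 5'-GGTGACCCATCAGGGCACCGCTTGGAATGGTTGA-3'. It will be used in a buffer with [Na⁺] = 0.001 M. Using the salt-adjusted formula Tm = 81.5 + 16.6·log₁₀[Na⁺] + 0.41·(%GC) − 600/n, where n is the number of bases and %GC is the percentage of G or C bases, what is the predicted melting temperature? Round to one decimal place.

Length n = 34. Base counts: C=8, T=7, G=12, A=7
G+C = 20, so %GC = 20/34 × 100 = 58.824%
Salt term: 16.6 × (-3) = -49.8
GC term: 0.41 × 58.824 = 24.118; length term: −600/34 = −17.647
Tm = 81.5 + (-49.8) + 24.118 − 17.647 = 38.171 → 38.2°C

38.2°C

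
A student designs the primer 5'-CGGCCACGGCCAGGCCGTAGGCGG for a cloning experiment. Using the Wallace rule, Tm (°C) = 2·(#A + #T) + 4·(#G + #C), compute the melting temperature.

T=1, A=3, G=11, C=9
AT pairs contribute 4, GC pairs contribute 20.
Tm = 2(4) + 4(20) = 8 + 80 = 88°C

88°C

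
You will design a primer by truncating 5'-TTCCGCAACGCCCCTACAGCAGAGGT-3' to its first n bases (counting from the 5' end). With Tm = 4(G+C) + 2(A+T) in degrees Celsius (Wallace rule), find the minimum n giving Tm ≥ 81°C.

First 24 bases: TTCCGCAACGCCCCTACAGCAGAG → Tm = 78°C (< 81°C)
First 25 bases: TTCCGCAACGCCCCTACAGCAGAGG → Tm = 82°C (≥ 81°C)
Since every base adds ≥2°C, Tm only increases with n, so the threshold is first crossed at n = 25.

n = 25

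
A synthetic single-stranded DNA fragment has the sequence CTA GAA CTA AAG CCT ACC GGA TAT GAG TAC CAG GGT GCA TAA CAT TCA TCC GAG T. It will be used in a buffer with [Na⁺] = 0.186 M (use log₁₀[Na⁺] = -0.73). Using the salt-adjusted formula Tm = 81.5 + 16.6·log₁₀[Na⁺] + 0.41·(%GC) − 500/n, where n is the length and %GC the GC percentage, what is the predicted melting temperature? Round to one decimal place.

Length n = 55. T=12, C=13, A=18, G=12
G+C = 25, so %GC = 25/55 × 100 = 45.455%
Salt term: 16.6 × (-0.73) = -12.118
GC term: 0.41 × 45.455 = 18.637; length term: −500/55 = −9.091
Tm = 81.5 + (-12.118) + 18.637 − 9.091 = 78.928 → 78.9°C

78.9°C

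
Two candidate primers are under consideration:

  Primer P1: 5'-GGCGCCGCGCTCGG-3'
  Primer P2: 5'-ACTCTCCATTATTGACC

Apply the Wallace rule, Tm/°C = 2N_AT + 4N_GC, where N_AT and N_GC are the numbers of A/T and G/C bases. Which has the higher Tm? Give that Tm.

Primer P1: A+T=1, G+C=13 → Tm = 2(1)+4(13) = 54°C
Primer P2: A+T=10, G+C=7 → Tm = 2(10)+4(7) = 48°C
54°C vs 48°C → primer P1 is higher.

Primer P1, 54°C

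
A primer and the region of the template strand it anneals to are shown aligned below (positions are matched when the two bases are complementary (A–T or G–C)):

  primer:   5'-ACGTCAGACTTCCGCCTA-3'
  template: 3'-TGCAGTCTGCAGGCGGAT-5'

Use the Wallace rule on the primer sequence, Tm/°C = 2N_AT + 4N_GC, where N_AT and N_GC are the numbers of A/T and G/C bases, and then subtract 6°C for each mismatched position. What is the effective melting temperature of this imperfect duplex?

Primer base counts: A=4, T=4, G=3, C=7 → A+T=8, G+C=10
Perfect-match Tm = 2(8) + 4(10) = 16 + 40 = 56°C
Mismatches (positions where the bases are not complementary): 1 (at position 10)
Effective Tm = 56 − 1×6 = 56 − 6 = 50°C

50°C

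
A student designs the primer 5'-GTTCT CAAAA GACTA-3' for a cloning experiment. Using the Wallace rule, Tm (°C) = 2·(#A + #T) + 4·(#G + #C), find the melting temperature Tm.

Counting bases: G=2, T=4, A=6, C=3
So N_AT = 10 and N_GC = 5.
Tm = 2(10) + 4(5) = 20 + 20 = 40°C

40°C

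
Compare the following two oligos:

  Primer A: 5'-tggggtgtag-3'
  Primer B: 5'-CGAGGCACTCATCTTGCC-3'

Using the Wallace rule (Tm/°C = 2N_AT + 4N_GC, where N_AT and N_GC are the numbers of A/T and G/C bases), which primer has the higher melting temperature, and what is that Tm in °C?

Primer B, 58°C

Primer A: A+T=4, G+C=6 → Tm = 2(4)+4(6) = 32°C
Primer B: A+T=7, G+C=11 → Tm = 2(7)+4(11) = 58°C
32°C vs 58°C → primer B is higher.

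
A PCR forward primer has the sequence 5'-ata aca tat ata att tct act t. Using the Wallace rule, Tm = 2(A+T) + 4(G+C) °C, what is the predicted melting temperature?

50°C

Scanning the sequence gives A=9, C=3, G=0, T=10.
AT pairs contribute 19, GC pairs contribute 3.
Tm = 2×19 + 4×3 = 50°C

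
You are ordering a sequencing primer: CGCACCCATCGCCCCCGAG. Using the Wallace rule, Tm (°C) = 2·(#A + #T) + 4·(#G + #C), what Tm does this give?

68°C

Scanning the sequence gives A=3, G=4, C=11, T=1.
A+T = 4, G+C = 15
Tm = 4·15 + 2·4 = 60 + 8 = 68°C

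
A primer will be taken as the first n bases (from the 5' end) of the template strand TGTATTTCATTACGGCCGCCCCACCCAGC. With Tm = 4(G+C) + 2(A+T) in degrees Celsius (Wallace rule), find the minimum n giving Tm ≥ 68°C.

First 21 bases: TGTATTTCATTACGGCCGCCC → Tm = 64°C (< 68°C)
First 22 bases: TGTATTTCATTACGGCCGCCCC → Tm = 68°C (≥ 68°C)
Each additional base adds 2°C (A/T) or 4°C (G/C), so Tm is non-decreasing in n; n = 22 is the first length to reach 68°C.

n = 22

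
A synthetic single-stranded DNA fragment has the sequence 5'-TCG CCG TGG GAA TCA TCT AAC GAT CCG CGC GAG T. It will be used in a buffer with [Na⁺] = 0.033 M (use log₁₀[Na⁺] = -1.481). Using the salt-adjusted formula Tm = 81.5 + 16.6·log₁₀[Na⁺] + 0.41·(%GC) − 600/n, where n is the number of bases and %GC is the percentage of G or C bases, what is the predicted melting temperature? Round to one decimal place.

Length n = 34. Base counts: T=7, C=10, A=7, G=10
G+C = 20, so %GC = 20/34 × 100 = 58.824%
Salt term: 16.6 × (-1.481) = -24.585
GC term: 0.41 × 58.824 = 24.118; length term: −600/34 = −17.647
Tm = 81.5 + (-24.585) + 24.118 − 17.647 = 63.386 → 63.4°C

63.4°C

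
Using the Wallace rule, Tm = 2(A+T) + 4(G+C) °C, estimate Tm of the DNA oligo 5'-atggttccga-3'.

Counting bases: A=2, G=3, C=2, T=3
A+T = 5, G+C = 5
Tm = 2(5) + 4(5) = 10 + 20 = 30°C

30°C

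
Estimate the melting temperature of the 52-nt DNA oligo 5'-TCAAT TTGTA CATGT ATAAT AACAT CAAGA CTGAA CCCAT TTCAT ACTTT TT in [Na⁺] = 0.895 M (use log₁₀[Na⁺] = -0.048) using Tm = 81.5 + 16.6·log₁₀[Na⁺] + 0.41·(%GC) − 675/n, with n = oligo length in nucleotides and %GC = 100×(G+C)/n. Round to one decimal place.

Length n = 52. Scanning the sequence gives G=4, A=18, T=20, C=10.
G+C = 14, so %GC = 14/52 × 100 = 26.923%
Salt term: 16.6 × (-0.048) = -0.797
GC term: 0.41 × 26.923 = 11.038; length term: −675/52 = −12.981
Tm = 81.5 + (-0.797) + 11.038 − 12.981 = 78.76 → 78.8°C

78.8°C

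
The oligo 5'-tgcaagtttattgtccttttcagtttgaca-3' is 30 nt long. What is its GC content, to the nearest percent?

33%

C=5, T=14, G=5, A=6
G+C = 5 + 5 = 10 out of 30 bases
%GC = 10/30 × 100 = 33.33% ≈ 33%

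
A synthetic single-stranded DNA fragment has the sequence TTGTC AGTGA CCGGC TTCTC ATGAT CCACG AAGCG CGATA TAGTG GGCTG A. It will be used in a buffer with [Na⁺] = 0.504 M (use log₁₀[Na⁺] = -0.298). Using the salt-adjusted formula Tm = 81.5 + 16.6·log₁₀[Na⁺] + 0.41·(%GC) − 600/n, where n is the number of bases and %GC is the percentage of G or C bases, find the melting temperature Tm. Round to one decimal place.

86.5°C

Length n = 51. Base counts: A=11, G=15, T=13, C=12
G+C = 27, so %GC = 27/51 × 100 = 52.941%
Salt term: 16.6 × (-0.298) = -4.947
GC term: 0.41 × 52.941 = 21.706; length term: −600/51 = −11.765
Tm = 81.5 + (-4.947) + 21.706 − 11.765 = 86.494 → 86.5°C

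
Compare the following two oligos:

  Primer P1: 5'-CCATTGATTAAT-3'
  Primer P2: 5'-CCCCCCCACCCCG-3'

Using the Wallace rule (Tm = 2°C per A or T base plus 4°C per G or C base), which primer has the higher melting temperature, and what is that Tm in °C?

Primer P2, 50°C

Primer P1: A+T=9, G+C=3 → Tm = 2(9)+4(3) = 30°C
Primer P2: A+T=1, G+C=12 → Tm = 2(1)+4(12) = 50°C
30°C vs 50°C → primer P2 is higher.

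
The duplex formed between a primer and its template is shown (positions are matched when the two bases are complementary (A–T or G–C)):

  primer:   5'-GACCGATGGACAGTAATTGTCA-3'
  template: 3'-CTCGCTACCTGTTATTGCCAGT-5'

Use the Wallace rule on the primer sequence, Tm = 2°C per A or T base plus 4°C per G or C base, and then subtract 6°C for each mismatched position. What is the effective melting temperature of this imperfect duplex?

Primer base counts: A=7, T=5, G=6, C=4 → A+T=12, G+C=10
Perfect-match Tm = 2(12) + 4(10) = 24 + 40 = 64°C
Mismatches (positions where the bases are not complementary): 4 (at positions 3, 13, 17, 18)
Effective Tm = 64 − 4×6 = 64 − 24 = 40°C

40°C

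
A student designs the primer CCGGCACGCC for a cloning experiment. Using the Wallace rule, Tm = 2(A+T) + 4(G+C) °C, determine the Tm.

Scanning the sequence gives G=3, A=1, T=0, C=6.
AT pairs contribute 1, GC pairs contribute 9.
Tm = 2(1) + 4(9) = 2 + 36 = 38°C

38°C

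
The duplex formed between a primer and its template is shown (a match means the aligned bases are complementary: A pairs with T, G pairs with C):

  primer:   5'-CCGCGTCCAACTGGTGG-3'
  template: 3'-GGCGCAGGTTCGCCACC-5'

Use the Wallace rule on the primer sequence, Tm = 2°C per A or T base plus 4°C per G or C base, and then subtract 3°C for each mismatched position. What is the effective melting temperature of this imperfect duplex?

Primer base counts: A=2, T=3, G=6, C=6 → A+T=5, G+C=12
Perfect-match Tm = 2(5) + 4(12) = 10 + 48 = 58°C
Mismatches (positions where the bases are not complementary): 2 (at positions 11, 12)
Effective Tm = 58 − 2×3 = 58 − 6 = 52°C

52°C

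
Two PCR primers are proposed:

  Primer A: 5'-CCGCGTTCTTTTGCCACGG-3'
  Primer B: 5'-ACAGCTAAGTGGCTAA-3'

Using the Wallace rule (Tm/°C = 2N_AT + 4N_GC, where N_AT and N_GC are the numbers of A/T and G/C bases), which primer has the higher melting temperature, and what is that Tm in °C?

Primer A: A+T=7, G+C=12 → Tm = 2(7)+4(12) = 62°C
Primer B: A+T=9, G+C=7 → Tm = 2(9)+4(7) = 46°C
62°C vs 46°C → primer A is higher.

Primer A, 62°C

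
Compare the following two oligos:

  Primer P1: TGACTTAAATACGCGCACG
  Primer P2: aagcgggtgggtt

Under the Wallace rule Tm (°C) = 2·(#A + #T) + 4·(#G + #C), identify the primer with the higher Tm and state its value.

Primer P1: A+T=10, G+C=9 → Tm = 2(10)+4(9) = 56°C
Primer P2: A+T=5, G+C=8 → Tm = 2(5)+4(8) = 42°C
56°C vs 42°C → primer P1 is higher.

Primer P1, 56°C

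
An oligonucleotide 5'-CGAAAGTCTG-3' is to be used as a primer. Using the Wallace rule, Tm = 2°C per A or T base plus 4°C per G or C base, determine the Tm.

Counting bases: G=3, C=2, A=3, T=2
A+T = 5, G+C = 5
Tm = 2×5 + 4×5 = 30°C

30°C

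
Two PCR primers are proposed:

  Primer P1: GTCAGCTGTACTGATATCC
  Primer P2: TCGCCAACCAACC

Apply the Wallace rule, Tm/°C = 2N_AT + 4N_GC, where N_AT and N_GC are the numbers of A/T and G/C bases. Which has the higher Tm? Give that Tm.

Primer P1, 56°C

Primer P1: A+T=10, G+C=9 → Tm = 2(10)+4(9) = 56°C
Primer P2: A+T=5, G+C=8 → Tm = 2(5)+4(8) = 42°C
56°C vs 42°C → primer P1 is higher.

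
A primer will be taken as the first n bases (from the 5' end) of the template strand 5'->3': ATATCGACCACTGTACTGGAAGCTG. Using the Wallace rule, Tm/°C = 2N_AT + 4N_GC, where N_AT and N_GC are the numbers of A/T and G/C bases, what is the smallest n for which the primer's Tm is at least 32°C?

n = 11

First 10 bases: ATATCGACCA → Tm = 28°C (< 32°C)
First 11 bases: ATATCGACCAC → Tm = 32°C (≥ 32°C)
Since every base adds ≥2°C, Tm only increases with n, so the threshold is first crossed at n = 11.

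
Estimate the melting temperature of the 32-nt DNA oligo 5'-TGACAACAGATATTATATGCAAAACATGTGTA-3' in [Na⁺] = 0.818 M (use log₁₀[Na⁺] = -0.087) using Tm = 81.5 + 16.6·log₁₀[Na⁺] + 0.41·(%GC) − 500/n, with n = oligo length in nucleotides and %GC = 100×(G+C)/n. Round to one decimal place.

Length n = 32. Counting bases: G=5, A=14, C=4, T=9
G+C = 9, so %GC = 9/32 × 100 = 28.125%
Salt term: 16.6 × (-0.087) = -1.444
GC term: 0.41 × 28.125 = 11.531; length term: −500/32 = −15.625
Tm = 81.5 + (-1.444) + 11.531 − 15.625 = 75.962 → 76.0°C

76.0°C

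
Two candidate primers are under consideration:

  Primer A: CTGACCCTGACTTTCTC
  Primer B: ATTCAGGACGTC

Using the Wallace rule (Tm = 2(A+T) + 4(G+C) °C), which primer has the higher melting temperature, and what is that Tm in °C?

Primer A, 52°C

Primer A: A+T=8, G+C=9 → Tm = 2(8)+4(9) = 52°C
Primer B: A+T=6, G+C=6 → Tm = 2(6)+4(6) = 36°C
52°C vs 36°C → primer A is higher.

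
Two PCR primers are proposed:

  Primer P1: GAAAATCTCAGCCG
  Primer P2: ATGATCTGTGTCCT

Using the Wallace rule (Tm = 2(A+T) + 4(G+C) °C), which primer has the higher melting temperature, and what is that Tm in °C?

Primer P1, 42°C

Primer P1: A+T=7, G+C=7 → Tm = 2(7)+4(7) = 42°C
Primer P2: A+T=8, G+C=6 → Tm = 2(8)+4(6) = 40°C
42°C vs 40°C → primer P1 is higher.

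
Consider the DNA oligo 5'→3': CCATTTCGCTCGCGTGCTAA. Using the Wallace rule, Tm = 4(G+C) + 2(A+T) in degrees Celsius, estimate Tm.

Scanning the sequence gives C=7, T=6, G=4, A=3.
So N_AT = 9 and N_GC = 11.
Tm = 4·11 + 2·9 = 44 + 18 = 62°C

62°C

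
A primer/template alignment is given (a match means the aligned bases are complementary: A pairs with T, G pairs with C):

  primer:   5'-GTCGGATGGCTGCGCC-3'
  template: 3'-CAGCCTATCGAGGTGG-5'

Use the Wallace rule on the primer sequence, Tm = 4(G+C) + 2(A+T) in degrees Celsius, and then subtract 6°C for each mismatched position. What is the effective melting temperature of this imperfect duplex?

38°C

Primer base counts: A=1, T=3, G=7, C=5 → A+T=4, G+C=12
Perfect-match Tm = 2(4) + 4(12) = 8 + 48 = 56°C
Mismatches (positions where the bases are not complementary): 3 (at positions 8, 12, 14)
Effective Tm = 56 − 3×6 = 56 − 18 = 38°C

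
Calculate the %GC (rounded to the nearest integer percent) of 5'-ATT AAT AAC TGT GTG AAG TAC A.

27%

A=9, C=2, G=4, T=7
G+C = 4 + 2 = 6 out of 22 bases
%GC = 6/22 × 100 = 27.27% ≈ 27%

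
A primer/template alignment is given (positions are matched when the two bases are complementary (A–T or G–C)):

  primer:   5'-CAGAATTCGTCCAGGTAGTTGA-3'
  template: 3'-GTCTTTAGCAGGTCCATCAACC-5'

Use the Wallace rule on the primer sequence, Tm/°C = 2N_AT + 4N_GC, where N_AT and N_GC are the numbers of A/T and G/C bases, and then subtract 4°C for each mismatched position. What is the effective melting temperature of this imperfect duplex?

56°C

Primer base counts: A=6, T=6, G=6, C=4 → A+T=12, G+C=10
Perfect-match Tm = 2(12) + 4(10) = 24 + 40 = 64°C
Mismatches (positions where the bases are not complementary): 2 (at positions 6, 22)
Effective Tm = 64 − 2×4 = 64 − 8 = 56°C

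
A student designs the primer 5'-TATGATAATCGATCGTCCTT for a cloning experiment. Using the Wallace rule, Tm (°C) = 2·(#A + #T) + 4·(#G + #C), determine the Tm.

54°C

Counting bases: G=3, A=5, T=8, C=4
A+T = 13, G+C = 7
Tm = 2(13) + 4(7) = 26 + 28 = 54°C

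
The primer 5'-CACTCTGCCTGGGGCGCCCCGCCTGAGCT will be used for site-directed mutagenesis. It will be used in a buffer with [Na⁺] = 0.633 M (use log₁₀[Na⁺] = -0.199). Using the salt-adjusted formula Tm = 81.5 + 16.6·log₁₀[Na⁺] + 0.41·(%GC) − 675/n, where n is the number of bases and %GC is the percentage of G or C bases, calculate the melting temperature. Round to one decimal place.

86.0°C

Length n = 29. Base counts: C=13, A=2, T=5, G=9
G+C = 22, so %GC = 22/29 × 100 = 75.862%
Salt term: 16.6 × (-0.199) = -3.303
GC term: 0.41 × 75.862 = 31.103; length term: −675/29 = −23.276
Tm = 81.5 + (-3.303) + 31.103 − 23.276 = 86.024 → 86.0°C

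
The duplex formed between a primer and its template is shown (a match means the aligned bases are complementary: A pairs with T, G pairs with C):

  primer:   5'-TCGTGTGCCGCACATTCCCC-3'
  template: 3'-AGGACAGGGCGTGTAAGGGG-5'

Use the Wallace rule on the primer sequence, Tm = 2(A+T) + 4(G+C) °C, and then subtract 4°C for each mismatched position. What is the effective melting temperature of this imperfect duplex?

Primer base counts: A=2, T=5, G=4, C=9 → A+T=7, G+C=13
Perfect-match Tm = 2(7) + 4(13) = 14 + 52 = 66°C
Mismatches (positions where the bases are not complementary): 2 (at positions 3, 7)
Effective Tm = 66 − 2×4 = 66 − 8 = 58°C

58°C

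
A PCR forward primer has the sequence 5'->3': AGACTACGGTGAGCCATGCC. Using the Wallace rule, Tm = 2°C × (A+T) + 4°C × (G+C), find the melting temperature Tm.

64°C

Base counts: C=6, G=6, A=5, T=3
A+T = 8, G+C = 12
Tm = 2×8 + 4×12 = 64°C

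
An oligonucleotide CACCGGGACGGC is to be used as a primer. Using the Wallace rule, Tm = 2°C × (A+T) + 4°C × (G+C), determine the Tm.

44°C

Scanning the sequence gives G=5, C=5, T=0, A=2.
So N_AT = 2 and N_GC = 10.
Tm = 2(2) + 4(10) = 4 + 40 = 44°C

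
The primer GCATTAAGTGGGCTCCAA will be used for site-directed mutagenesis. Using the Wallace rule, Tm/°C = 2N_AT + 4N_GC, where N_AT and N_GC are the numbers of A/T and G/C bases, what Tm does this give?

Counting bases: G=5, C=4, A=5, T=4
AT pairs contribute 9, GC pairs contribute 9.
Tm = 2×9 + 4×9 = 54°C

54°C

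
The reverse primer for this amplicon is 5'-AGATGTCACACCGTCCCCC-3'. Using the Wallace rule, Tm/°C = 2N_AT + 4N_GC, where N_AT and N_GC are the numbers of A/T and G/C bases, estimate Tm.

Counting bases: T=3, A=4, G=3, C=9
So N_AT = 7 and N_GC = 12.
Tm = 4·12 + 2·7 = 48 + 14 = 62°C

62°C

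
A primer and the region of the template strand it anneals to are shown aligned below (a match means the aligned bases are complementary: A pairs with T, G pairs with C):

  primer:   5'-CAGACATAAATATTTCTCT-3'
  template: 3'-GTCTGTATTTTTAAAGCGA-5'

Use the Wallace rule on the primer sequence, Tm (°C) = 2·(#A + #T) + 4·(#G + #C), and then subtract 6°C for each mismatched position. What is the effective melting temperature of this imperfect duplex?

Primer base counts: A=7, T=7, G=1, C=4 → A+T=14, G+C=5
Perfect-match Tm = 2(14) + 4(5) = 28 + 20 = 48°C
Mismatches (positions where the bases are not complementary): 2 (at positions 11, 17)
Effective Tm = 48 − 2×6 = 48 − 12 = 36°C

36°C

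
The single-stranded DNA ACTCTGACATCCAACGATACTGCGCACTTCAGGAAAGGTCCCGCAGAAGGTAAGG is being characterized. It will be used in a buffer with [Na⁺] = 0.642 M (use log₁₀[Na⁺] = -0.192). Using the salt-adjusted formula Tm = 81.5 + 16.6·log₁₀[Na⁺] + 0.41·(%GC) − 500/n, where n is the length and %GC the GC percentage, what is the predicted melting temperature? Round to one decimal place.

Length n = 55. Base counts: T=9, C=15, G=14, A=17
G+C = 29, so %GC = 29/55 × 100 = 52.727%
Salt term: 16.6 × (-0.192) = -3.187
GC term: 0.41 × 52.727 = 21.618; length term: −500/55 = −9.091
Tm = 81.5 + (-3.187) + 21.618 − 9.091 = 90.84 → 90.8°C

90.8°C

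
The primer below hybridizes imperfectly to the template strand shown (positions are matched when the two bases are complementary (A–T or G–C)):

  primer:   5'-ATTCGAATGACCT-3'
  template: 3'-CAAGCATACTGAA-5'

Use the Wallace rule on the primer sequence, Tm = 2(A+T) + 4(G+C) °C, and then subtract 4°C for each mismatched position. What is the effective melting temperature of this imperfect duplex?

Primer base counts: A=4, T=4, G=2, C=3 → A+T=8, G+C=5
Perfect-match Tm = 2(8) + 4(5) = 16 + 20 = 36°C
Mismatches (positions where the bases are not complementary): 3 (at positions 1, 6, 12)
Effective Tm = 36 − 3×4 = 36 − 12 = 24°C

24°C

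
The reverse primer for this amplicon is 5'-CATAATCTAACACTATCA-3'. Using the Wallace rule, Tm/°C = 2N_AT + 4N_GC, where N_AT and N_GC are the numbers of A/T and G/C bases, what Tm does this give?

46°C

Scanning the sequence gives A=8, C=5, G=0, T=5.
A+T = 13, G+C = 5
Tm = 2(13) + 4(5) = 26 + 20 = 46°C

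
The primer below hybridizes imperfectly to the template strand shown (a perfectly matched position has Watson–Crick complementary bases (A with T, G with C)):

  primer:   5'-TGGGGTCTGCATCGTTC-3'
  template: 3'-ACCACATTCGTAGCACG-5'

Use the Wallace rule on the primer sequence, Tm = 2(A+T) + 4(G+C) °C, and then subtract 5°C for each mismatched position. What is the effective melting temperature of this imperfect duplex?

Primer base counts: A=1, T=6, G=6, C=4 → A+T=7, G+C=10
Perfect-match Tm = 2(7) + 4(10) = 14 + 40 = 54°C
Mismatches (positions where the bases are not complementary): 4 (at positions 4, 7, 8, 16)
Effective Tm = 54 − 4×5 = 54 − 20 = 34°C

34°C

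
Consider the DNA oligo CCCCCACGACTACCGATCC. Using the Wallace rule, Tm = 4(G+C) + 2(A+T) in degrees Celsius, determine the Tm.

Counting bases: A=4, C=11, G=2, T=2
A+T = 6, G+C = 13
Tm = 2×6 + 4×13 = 64°C

64°C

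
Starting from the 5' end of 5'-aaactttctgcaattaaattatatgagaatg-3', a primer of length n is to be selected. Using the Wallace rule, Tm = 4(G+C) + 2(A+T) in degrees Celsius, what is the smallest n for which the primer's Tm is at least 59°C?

n = 25

First 24 bases: AAACTTTCTGCAATTAAATTATAT → Tm = 56°C (< 59°C)
First 25 bases: AAACTTTCTGCAATTAAATTATATG → Tm = 60°C (≥ 59°C)
Since every base adds ≥2°C, Tm only increases with n, so the threshold is first crossed at n = 25.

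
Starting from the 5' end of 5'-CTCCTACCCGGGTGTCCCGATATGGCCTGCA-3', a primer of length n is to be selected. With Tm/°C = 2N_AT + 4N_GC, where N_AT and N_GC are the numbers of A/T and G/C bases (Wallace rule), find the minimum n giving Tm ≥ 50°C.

First 14 bases: CTCCTACCCGGGTG → Tm = 48°C (< 50°C)
First 15 bases: CTCCTACCCGGGTGT → Tm = 50°C (≥ 50°C)
Since every base adds ≥2°C, Tm only increases with n, so the threshold is first crossed at n = 15.

n = 15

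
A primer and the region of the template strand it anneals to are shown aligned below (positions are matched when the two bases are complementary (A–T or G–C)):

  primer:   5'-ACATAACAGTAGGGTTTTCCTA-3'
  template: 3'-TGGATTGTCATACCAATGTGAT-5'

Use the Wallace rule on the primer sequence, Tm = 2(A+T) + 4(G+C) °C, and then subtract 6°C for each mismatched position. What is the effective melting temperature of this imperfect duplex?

30°C

Primer base counts: A=7, T=7, G=4, C=4 → A+T=14, G+C=8
Perfect-match Tm = 2(14) + 4(8) = 28 + 32 = 60°C
Mismatches (positions where the bases are not complementary): 5 (at positions 3, 12, 17, 18, 19)
Effective Tm = 60 − 5×6 = 60 − 30 = 30°C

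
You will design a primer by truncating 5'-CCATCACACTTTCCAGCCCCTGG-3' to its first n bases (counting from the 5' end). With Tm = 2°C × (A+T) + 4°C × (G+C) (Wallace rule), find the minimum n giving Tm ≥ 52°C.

n = 17

First 16 bases: CCATCACACTTTCCAG → Tm = 48°C (< 52°C)
First 17 bases: CCATCACACTTTCCAGC → Tm = 52°C (≥ 52°C)
Since every base adds ≥2°C, Tm only increases with n, so the threshold is first crossed at n = 17.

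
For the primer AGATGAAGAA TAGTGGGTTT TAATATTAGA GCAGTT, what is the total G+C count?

Counting bases: G=10, C=1, A=13, T=12
Total G or C: 10 + 1 = 11

11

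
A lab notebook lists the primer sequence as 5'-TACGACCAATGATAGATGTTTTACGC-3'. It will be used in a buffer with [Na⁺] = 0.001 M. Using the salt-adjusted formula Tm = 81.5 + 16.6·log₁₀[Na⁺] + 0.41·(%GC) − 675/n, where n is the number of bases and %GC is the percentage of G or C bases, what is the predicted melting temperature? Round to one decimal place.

Length n = 26. Scanning the sequence gives A=8, T=8, C=5, G=5.
G+C = 10, so %GC = 10/26 × 100 = 38.462%
Salt term: 16.6 × (-3) = -49.8
GC term: 0.41 × 38.462 = 15.769; length term: −675/26 = −25.962
Tm = 81.5 + (-49.8) + 15.769 − 25.962 = 21.507 → 21.5°C

21.5°C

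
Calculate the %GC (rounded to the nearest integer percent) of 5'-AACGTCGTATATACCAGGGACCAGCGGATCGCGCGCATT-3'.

Counting bases: G=11, T=7, C=11, A=10
G+C = 11 + 11 = 22 out of 39 bases
%GC = 22/39 × 100 = 56.41% ≈ 56%

56%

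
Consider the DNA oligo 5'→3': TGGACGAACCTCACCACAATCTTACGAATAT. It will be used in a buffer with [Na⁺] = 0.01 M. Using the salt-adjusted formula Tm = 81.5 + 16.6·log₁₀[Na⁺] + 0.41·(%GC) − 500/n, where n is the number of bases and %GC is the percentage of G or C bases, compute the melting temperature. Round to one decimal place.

49.4°C

Length n = 31. Base counts: G=4, T=7, A=11, C=9
G+C = 13, so %GC = 13/31 × 100 = 41.935%
Salt term: 16.6 × (-2) = -33.2
GC term: 0.41 × 41.935 = 17.193; length term: −500/31 = −16.129
Tm = 81.5 + (-33.2) + 17.193 − 16.129 = 49.364 → 49.4°C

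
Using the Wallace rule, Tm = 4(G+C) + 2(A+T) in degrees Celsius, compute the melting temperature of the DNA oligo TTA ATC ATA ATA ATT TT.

36°C

Scanning the sequence gives A=7, T=9, G=0, C=1.
AT pairs contribute 16, GC pairs contribute 1.
Tm = 2(16) + 4(1) = 32 + 4 = 36°C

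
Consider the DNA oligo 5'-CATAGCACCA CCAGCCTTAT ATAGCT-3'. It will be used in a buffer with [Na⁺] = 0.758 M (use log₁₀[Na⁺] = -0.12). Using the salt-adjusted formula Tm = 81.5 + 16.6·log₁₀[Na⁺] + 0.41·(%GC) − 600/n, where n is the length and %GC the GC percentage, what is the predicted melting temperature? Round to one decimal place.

Length n = 26. Base counts: G=3, C=9, A=8, T=6
G+C = 12, so %GC = 12/26 × 100 = 46.154%
Salt term: 16.6 × (-0.12) = -1.992
GC term: 0.41 × 46.154 = 18.923; length term: −600/26 = −23.077
Tm = 81.5 + (-1.992) + 18.923 − 23.077 = 75.354 → 75.4°C

75.4°C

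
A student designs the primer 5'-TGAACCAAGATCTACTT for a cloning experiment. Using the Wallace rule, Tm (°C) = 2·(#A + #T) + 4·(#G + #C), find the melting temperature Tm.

Counting bases: G=2, C=4, A=6, T=5
A+T = 11, G+C = 6
Tm = 2×11 + 4×6 = 46°C

46°C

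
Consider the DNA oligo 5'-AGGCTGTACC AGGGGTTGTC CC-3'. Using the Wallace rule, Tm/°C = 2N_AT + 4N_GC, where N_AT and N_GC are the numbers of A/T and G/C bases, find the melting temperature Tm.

72°C

C=6, A=3, G=8, T=5
AT pairs contribute 8, GC pairs contribute 14.
Tm = 2(8) + 4(14) = 16 + 56 = 72°C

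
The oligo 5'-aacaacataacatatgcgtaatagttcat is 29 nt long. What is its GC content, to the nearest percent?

28%

Base counts: A=13, G=3, C=5, T=8
G+C = 3 + 5 = 8 out of 29 bases
%GC = 8/29 × 100 = 27.59% ≈ 28%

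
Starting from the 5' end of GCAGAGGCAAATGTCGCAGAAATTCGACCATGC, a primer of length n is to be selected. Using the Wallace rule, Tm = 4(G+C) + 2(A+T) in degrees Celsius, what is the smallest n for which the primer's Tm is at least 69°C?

n = 24

First 23 bases: GCAGAGGCAAATGTCGCAGAAAT → Tm = 68°C (< 69°C)
First 24 bases: GCAGAGGCAAATGTCGCAGAAATT → Tm = 70°C (≥ 69°C)
Since every base adds ≥2°C, Tm only increases with n, so the threshold is first crossed at n = 24.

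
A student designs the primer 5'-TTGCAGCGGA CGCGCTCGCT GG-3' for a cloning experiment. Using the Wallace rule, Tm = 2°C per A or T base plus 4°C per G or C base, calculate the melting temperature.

C=7, T=4, G=9, A=2
A+T = 6, G+C = 16
Tm = 2(6) + 4(16) = 12 + 64 = 76°C

76°C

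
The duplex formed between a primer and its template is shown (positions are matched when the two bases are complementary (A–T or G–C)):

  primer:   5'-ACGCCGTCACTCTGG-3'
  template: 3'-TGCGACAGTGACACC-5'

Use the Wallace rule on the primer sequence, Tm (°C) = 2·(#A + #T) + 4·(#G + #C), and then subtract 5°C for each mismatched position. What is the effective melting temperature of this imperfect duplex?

40°C

Primer base counts: A=2, T=3, G=4, C=6 → A+T=5, G+C=10
Perfect-match Tm = 2(5) + 4(10) = 10 + 40 = 50°C
Mismatches (positions where the bases are not complementary): 2 (at positions 5, 12)
Effective Tm = 50 − 2×5 = 50 − 10 = 40°C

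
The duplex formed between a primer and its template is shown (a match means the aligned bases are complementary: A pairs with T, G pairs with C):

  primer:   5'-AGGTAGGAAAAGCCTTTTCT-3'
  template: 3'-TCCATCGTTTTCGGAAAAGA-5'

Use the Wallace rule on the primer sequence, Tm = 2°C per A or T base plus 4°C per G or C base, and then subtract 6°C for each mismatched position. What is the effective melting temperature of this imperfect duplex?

Primer base counts: A=6, T=6, G=5, C=3 → A+T=12, G+C=8
Perfect-match Tm = 2(12) + 4(8) = 24 + 32 = 56°C
Mismatches (positions where the bases are not complementary): 1 (at position 7)
Effective Tm = 56 − 1×6 = 56 − 6 = 50°C

50°C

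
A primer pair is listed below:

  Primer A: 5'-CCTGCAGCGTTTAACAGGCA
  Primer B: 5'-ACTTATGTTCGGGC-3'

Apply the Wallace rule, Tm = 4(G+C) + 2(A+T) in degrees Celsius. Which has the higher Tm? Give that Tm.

Primer A, 62°C

Primer A: A+T=9, G+C=11 → Tm = 2(9)+4(11) = 62°C
Primer B: A+T=7, G+C=7 → Tm = 2(7)+4(7) = 42°C
62°C vs 42°C → primer A is higher.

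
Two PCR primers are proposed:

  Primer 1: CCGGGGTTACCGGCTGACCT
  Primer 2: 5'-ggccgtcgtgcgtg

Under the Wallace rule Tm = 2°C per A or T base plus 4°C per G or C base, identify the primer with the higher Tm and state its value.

Primer 1, 68°C

Primer 1: A+T=6, G+C=14 → Tm = 2(6)+4(14) = 68°C
Primer 2: A+T=3, G+C=11 → Tm = 2(3)+4(11) = 50°C
68°C vs 50°C → primer 1 is higher.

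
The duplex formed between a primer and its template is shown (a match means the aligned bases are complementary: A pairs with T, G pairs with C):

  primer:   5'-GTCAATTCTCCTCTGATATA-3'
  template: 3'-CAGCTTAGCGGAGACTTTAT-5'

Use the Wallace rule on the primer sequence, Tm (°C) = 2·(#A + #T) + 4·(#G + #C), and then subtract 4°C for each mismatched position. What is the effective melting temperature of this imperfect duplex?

Primer base counts: A=5, T=8, G=2, C=5 → A+T=13, G+C=7
Perfect-match Tm = 2(13) + 4(7) = 26 + 28 = 54°C
Mismatches (positions where the bases are not complementary): 4 (at positions 4, 6, 9, 17)
Effective Tm = 54 − 4×4 = 54 − 16 = 38°C

38°C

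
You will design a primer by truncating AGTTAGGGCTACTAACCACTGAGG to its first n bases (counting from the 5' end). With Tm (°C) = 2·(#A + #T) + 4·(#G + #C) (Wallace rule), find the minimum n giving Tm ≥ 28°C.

n = 9

First 8 bases: AGTTAGGG → Tm = 24°C (< 28°C)
First 9 bases: AGTTAGGGC → Tm = 28°C (≥ 28°C)
Each additional base adds 2°C (A/T) or 4°C (G/C), so Tm is non-decreasing in n; n = 9 is the first length to reach 28°C.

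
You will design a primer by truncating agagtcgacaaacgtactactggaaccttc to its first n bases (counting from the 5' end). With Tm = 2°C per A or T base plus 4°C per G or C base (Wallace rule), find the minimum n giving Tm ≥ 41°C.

n = 14

First 13 bases: AGAGTCGACAAAC → Tm = 38°C (< 41°C)
First 14 bases: AGAGTCGACAAACG → Tm = 42°C (≥ 41°C)
Since every base adds ≥2°C, Tm only increases with n, so the threshold is first crossed at n = 14.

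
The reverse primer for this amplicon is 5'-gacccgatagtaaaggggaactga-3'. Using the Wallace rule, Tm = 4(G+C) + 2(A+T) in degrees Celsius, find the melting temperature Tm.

Base counts: C=4, G=8, A=9, T=3
A+T = 12, G+C = 12
Tm = 4·12 + 2·12 = 48 + 24 = 72°C

72°C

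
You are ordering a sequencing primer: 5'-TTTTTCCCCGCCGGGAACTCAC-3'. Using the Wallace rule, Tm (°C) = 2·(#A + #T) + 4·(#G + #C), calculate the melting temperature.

T=6, A=3, G=4, C=9
A+T = 9, G+C = 13
Tm = 2(9) + 4(13) = 18 + 52 = 70°C

70°C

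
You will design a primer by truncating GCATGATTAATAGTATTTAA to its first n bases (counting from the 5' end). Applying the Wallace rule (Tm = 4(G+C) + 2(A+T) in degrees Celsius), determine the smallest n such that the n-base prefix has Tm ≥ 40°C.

First 15 bases: GCATGATTAATAGTA → Tm = 38°C (< 40°C)
First 16 bases: GCATGATTAATAGTAT → Tm = 40°C (≥ 40°C)
Each additional base adds 2°C (A/T) or 4°C (G/C), so Tm is non-decreasing in n; n = 16 is the first length to reach 40°C.

n = 16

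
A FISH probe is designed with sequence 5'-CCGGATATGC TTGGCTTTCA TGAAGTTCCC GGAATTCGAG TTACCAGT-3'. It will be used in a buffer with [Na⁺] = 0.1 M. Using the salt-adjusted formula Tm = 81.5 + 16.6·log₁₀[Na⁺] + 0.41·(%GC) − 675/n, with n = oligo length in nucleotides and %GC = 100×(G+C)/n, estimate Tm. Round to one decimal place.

70.5°C

Length n = 48. Scanning the sequence gives G=12, T=15, C=11, A=10.
G+C = 23, so %GC = 23/48 × 100 = 47.917%
Salt term: 16.6 × (-1) = -16.6
GC term: 0.41 × 47.917 = 19.646; length term: −675/48 = −14.062
Tm = 81.5 + (-16.6) + 19.646 − 14.062 = 70.484 → 70.5°C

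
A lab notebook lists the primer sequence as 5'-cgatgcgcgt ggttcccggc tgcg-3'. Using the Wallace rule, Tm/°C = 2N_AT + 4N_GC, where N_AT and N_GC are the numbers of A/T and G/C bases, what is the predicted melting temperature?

84°C

Base counts: C=8, A=1, G=10, T=5
A+T = 6, G+C = 18
Tm = 2(6) + 4(18) = 12 + 72 = 84°C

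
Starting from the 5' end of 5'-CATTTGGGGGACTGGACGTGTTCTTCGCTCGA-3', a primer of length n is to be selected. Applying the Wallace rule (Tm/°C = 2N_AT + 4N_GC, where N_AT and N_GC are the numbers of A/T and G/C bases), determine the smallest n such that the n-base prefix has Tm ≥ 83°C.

First 26 bases: CATTTGGGGGACTGGACGTGTTCTTC → Tm = 80°C (< 83°C)
First 27 bases: CATTTGGGGGACTGGACGTGTTCTTCG → Tm = 84°C (≥ 83°C)
Each additional base adds 2°C (A/T) or 4°C (G/C), so Tm is non-decreasing in n; n = 27 is the first length to reach 83°C.

n = 27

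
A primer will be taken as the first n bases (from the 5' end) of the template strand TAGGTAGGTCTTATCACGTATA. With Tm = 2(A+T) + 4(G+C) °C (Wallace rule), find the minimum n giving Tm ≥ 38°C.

n = 14

First 13 bases: TAGGTAGGTCTTA → Tm = 36°C (< 38°C)
First 14 bases: TAGGTAGGTCTTAT → Tm = 38°C (≥ 38°C)
Each additional base adds 2°C (A/T) or 4°C (G/C), so Tm is non-decreasing in n; n = 14 is the first length to reach 38°C.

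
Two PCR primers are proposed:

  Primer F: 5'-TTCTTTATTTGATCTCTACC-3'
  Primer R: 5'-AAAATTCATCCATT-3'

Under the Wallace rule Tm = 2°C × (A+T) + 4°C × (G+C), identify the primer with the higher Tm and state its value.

Primer F: A+T=14, G+C=6 → Tm = 2(14)+4(6) = 52°C
Primer R: A+T=11, G+C=3 → Tm = 2(11)+4(3) = 34°C
52°C vs 34°C → primer F is higher.

Primer F, 52°C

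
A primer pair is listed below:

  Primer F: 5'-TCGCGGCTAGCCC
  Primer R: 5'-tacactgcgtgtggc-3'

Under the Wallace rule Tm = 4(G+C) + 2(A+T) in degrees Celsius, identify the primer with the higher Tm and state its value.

Primer R, 48°C

Primer F: A+T=3, G+C=10 → Tm = 2(3)+4(10) = 46°C
Primer R: A+T=6, G+C=9 → Tm = 2(6)+4(9) = 48°C
46°C vs 48°C → primer R is higher.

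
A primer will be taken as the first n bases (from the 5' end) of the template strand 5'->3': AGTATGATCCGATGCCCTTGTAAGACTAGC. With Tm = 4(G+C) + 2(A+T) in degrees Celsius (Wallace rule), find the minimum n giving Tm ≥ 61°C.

First 20 bases: AGTATGATCCGATGCCCTTG → Tm = 60°C (< 61°C)
First 21 bases: AGTATGATCCGATGCCCTTGT → Tm = 62°C (≥ 61°C)
Each additional base adds 2°C (A/T) or 4°C (G/C), so Tm is non-decreasing in n; n = 21 is the first length to reach 61°C.

n = 21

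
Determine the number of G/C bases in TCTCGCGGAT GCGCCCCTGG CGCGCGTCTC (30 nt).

23

Base counts: T=6, G=10, C=13, A=1
Total G or C: 10 + 13 = 23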